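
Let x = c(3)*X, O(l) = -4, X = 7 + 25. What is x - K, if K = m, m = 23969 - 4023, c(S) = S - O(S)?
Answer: -19722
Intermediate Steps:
X = 32
c(S) = 4 + S (c(S) = S - 1*(-4) = S + 4 = 4 + S)
m = 19946
K = 19946
x = 224 (x = (4 + 3)*32 = 7*32 = 224)
x - K = 224 - 1*19946 = 224 - 19946 = -19722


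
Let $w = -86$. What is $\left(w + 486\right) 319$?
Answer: $127600$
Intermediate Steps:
$\left(w + 486\right) 319 = \left(-86 + 486\right) 319 = 400 \cdot 319 = 127600$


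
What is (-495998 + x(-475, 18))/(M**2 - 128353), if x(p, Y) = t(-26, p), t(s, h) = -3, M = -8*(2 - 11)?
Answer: 496001/123169 ≈ 4.0270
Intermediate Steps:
M = 72 (M = -8*(-9) = 72)
x(p, Y) = -3
(-495998 + x(-475, 18))/(M**2 - 128353) = (-495998 - 3)/(72**2 - 128353) = -496001/(5184 - 128353) = -496001/(-123169) = -496001*(-1/123169) = 496001/123169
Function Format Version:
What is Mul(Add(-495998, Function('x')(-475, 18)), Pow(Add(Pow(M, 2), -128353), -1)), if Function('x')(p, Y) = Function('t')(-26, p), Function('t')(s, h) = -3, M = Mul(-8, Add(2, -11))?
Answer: Rational(496001, 123169) ≈ 4.0270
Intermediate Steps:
M = 72 (M = Mul(-8, -9) = 72)
Function('x')(p, Y) = -3
Mul(Add(-495998, Function('x')(-475, 18)), Pow(Add(Pow(M, 2), -128353), -1)) = Mul(Add(-495998, -3), Pow(Add(Pow(72, 2), -128353), -1)) = Mul(-496001, Pow(Add(5184, -128353), -1)) = Mul(-496001, Pow(-123169, -1)) = Mul(-496001, Rational(-1, 123169)) = Rational(496001, 123169)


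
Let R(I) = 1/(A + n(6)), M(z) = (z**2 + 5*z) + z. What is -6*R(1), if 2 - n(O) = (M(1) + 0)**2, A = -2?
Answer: 6/49 ≈ 0.12245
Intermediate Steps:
M(z) = z**2 + 6*z
n(O) = -47 (n(O) = 2 - (1*(6 + 1) + 0)**2 = 2 - (1*7 + 0)**2 = 2 - (7 + 0)**2 = 2 - 1*7**2 = 2 - 1*49 = 2 - 49 = -47)
R(I) = -1/49 (R(I) = 1/(-2 - 47) = 1/(-49) = -1/49)
-6*R(1) = -6*(-1/49) = 6/49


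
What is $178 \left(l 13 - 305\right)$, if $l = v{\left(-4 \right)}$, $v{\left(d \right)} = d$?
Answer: $-63546$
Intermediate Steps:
$l = -4$
$178 \left(l 13 - 305\right) = 178 \left(\left(-4\right) 13 - 305\right) = 178 \left(-52 - 305\right) = 178 \left(-357\right) = -63546$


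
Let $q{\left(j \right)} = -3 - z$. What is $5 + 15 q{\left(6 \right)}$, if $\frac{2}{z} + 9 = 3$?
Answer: $-35$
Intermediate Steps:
$z = - \frac{1}{3}$ ($z = \frac{2}{-9 + 3} = \frac{2}{-6} = 2 \left(- \frac{1}{6}\right) = - \frac{1}{3} \approx -0.33333$)
$q{\left(j \right)} = - \frac{8}{3}$ ($q{\left(j \right)} = -3 - - \frac{1}{3} = -3 + \frac{1}{3} = - \frac{8}{3}$)
$5 + 15 q{\left(6 \right)} = 5 + 15 \left(- \frac{8}{3}\right) = 5 - 40 = -35$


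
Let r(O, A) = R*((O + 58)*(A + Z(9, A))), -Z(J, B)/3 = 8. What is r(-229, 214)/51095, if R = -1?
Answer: 6498/10219 ≈ 0.63587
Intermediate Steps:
Z(J, B) = -24 (Z(J, B) = -3*8 = -24)
r(O, A) = -(-24 + A)*(58 + O) (r(O, A) = -(O + 58)*(A - 24) = -(58 + O)*(-24 + A) = -(-24 + A)*(58 + O))
r(-229, 214)/51095 = (1392 - 58*214 + 24*(-229) - 1*214*(-229))/51095 = (1392 - 12412 - 5496 + 49006)*(1/51095) = 32490*(1/51095) = 6498/10219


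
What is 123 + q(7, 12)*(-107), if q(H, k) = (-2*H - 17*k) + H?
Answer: 22700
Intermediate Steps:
q(H, k) = -H - 17*k (q(H, k) = (-17*k - 2*H) + H = -H - 17*k)
123 + q(7, 12)*(-107) = 123 + (-1*7 - 17*12)*(-107) = 123 + (-7 - 204)*(-107) = 123 - 211*(-107) = 123 + 22577 = 22700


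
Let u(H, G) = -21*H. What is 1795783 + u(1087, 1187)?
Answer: 1772956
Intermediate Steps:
1795783 + u(1087, 1187) = 1795783 - 21*1087 = 1795783 - 22827 = 1772956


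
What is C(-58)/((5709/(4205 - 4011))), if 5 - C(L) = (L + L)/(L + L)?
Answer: 776/5709 ≈ 0.13593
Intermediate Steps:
C(L) = 4 (C(L) = 5 - (L + L)/(L + L) = 5 - 2*L/(2*L) = 5 - 2*L*1/(2*L) = 5 - 1*1 = 5 - 1 = 4)
C(-58)/((5709/(4205 - 4011))) = 4/((5709/(4205 - 4011))) = 4/((5709/194)) = 4/((5709*(1/194))) = 4/(5709/194) = 4*(194/5709) = 776/5709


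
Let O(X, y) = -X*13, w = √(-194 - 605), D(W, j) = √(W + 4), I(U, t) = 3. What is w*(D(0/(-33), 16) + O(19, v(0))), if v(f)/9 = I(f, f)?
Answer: -245*I*√799 ≈ -6925.3*I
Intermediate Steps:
v(f) = 27 (v(f) = 9*3 = 27)
D(W, j) = √(4 + W)
w = I*√799 (w = √(-799) = I*√799 ≈ 28.267*I)
O(X, y) = -13*X
w*(D(0/(-33), 16) + O(19, v(0))) = (I*√799)*(√(4 + 0/(-33)) - 13*19) = (I*√799)*(√(4 + 0*(-1/33)) - 247) = (I*√799)*(√(4 + 0) - 247) = (I*√799)*(√4 - 247) = (I*√799)*(2 - 247) = (I*√799)*(-245) = -245*I*√799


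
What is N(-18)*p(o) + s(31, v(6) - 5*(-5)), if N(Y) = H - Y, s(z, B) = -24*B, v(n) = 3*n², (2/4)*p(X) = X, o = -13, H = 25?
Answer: -4310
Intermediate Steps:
p(X) = 2*X
N(Y) = 25 - Y
N(-18)*p(o) + s(31, v(6) - 5*(-5)) = (25 - 1*(-18))*(2*(-13)) - 24*(3*6² - 5*(-5)) = (25 + 18)*(-26) - 24*(3*36 + 25) = 43*(-26) - 24*(108 + 25) = -1118 - 24*133 = -1118 - 3192 = -4310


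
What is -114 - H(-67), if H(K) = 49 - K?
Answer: -230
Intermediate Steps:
-114 - H(-67) = -114 - (49 - 1*(-67)) = -114 - (49 + 67) = -114 - 1*116 = -114 - 116 = -230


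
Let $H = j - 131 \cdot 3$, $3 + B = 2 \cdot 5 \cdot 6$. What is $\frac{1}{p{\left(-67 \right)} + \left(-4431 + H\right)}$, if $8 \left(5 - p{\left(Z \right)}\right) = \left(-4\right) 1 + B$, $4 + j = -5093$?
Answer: $- \frac{8}{79381} \approx -0.00010078$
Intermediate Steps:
$j = -5097$ ($j = -4 - 5093 = -5097$)
$B = 57$ ($B = -3 + 2 \cdot 5 \cdot 6 = -3 + 10 \cdot 6 = -3 + 60 = 57$)
$p{\left(Z \right)} = - \frac{13}{8}$ ($p{\left(Z \right)} = 5 - \frac{\left(-4\right) 1 + 57}{8} = 5 - \frac{-4 + 57}{8} = 5 - \frac{53}{8} = - \frac{13}{8}$)
$H = -5490$ ($H = -5097 - 131 \cdot 3 = -5097 - 393 = -5490$)
$\frac{1}{p{\left(-67 \right)} + \left(-4431 + H\right)} = \frac{1}{- \frac{13}{8} - 9921} = \frac{1}{- \frac{79381}{8}} = - \frac{8}{79381}$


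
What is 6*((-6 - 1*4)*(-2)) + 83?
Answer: 203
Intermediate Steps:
6*((-6 - 1*4)*(-2)) + 83 = 6*((-6 - 4)*(-2)) + 83 = 6*(-10*(-2)) + 83 = 6*20 + 83 = 120 + 83 = 203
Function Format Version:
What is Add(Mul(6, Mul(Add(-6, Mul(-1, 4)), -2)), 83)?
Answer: 203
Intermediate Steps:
Add(Mul(6, Mul(Add(-6, Mul(-1, 4)), -2)), 83) = Add(Mul(6, Mul(Add(-6, -4), -2)), 83) = Add(Mul(6, Mul(-10, -2)), 83) = Add(Mul(6, 20), 83) = Add(120, 83) = 203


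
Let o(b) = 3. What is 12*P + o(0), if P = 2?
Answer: 27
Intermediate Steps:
12*P + o(0) = 12*2 + 3 = 24 + 3 = 27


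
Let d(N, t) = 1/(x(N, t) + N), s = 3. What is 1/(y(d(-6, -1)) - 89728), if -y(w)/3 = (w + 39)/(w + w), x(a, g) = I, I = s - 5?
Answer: -2/178523 ≈ -1.1203e-5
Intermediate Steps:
I = -2 (I = 3 - 5 = -2)
x(a, g) = -2
d(N, t) = 1/(-2 + N)
y(w) = -3*(39 + w)/(2*w) (y(w) = -3*(w + 39)/(w + w) = -3*(39 + w)/(2*w))
1/(y(d(-6, -1)) - 89728) = 1/(3*(-39 - 1/(-2 - 6))/(2*(1/(-2 - 6))) - 89728) = 1/(3*(-39 - 1/(-8))/(2*(1/(-8))) - 89728) = 1/(3*(-39 - 1*(-1/8))/(2*(-1/8)) - 89728) = 1/((3/2)*(-8)*(-39 + 1/8) - 89728) = 1/((3/2)*(-8)*(-311/8) - 89728) = 1/(933/2 - 89728) = 1/(-178523/2) = -2/178523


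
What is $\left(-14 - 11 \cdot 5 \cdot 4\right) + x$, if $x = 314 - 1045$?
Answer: $-965$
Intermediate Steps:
$x = -731$ ($x = 314 - 1045 = -731$)
$\left(-14 - 11 \cdot 5 \cdot 4\right) + x = \left(-14 - 11 \cdot 5 \cdot 4\right) - 731 = \left(-14 - 220\right) - 731 = -234 - 731 = -965$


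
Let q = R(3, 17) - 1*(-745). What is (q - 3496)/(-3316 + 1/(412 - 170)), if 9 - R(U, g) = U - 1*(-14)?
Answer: 667678/802471 ≈ 0.83203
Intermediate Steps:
R(U, g) = -5 - U (R(U, g) = 9 - (U - 1*(-14)) = 9 - (U + 14) = 9 - (14 + U) = 9 + (-14 - U) = -5 - U)
q = 737 (q = (-5 - 1*3) - 1*(-745) = (-5 - 3) + 745 = -8 + 745 = 737)
(q - 3496)/(-3316 + 1/(412 - 170)) = (737 - 3496)/(-3316 + 1/(412 - 170)) = -2759/(-3316 + 1/242) = -2759/(-802471/242) = -2759*(-242/802471) = 667678/802471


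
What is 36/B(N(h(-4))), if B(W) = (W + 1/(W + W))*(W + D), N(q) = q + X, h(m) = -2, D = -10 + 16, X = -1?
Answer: -72/19 ≈ -3.7895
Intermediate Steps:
D = 6
N(q) = -1 + q (N(q) = q - 1 = -1 + q)
B(W) = (6 + W)*(W + 1/(2*W)) (B(W) = (W + 1/(W + W))*(W + 6) = (W + 1/(2*W))*(6 + W) = (6 + W)*(W + 1/(2*W)))
36/B(N(h(-4))) = 36/(½ + (-1 - 2)² + 3/(-1 - 2) + 6*(-1 - 2)) = 36/(½ + (-3)² + 3/(-3) + 6*(-3)) = 36/(½ + 9 + 3*(-⅓) - 18) = 36/(½ + 9 - 1 - 18) = 36/(-19/2) = 36*(-2/19) = -72/19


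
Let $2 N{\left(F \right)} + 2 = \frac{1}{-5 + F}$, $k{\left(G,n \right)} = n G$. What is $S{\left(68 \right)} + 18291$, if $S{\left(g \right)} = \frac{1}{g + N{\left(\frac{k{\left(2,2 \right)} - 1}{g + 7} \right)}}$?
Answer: $\frac{303466229}{16591} \approx 18291.0$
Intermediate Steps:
$k{\left(G,n \right)} = G n$
$N{\left(F \right)} = -1 + \frac{1}{2 \left(-5 + F\right)}$
$S{\left(g \right)} = \frac{1}{g + \frac{\frac{11}{2} - \frac{3}{7 + g}}{-5 + \frac{3}{7 + g}}}$ ($S{\left(g \right)} = \frac{1}{g + \frac{\frac{11}{2} - \frac{2 \cdot 2 - 1}{g + 7}}{-5 + \frac{2 \cdot 2 - 1}{g + 7}}} = \frac{1}{g + \frac{\frac{11}{2} - \frac{4 - 1}{7 + g}}{-5 + \frac{4 - 1}{7 + g}}} = \frac{1}{g + \frac{\frac{11}{2} - \frac{3}{7 + g}}{-5 + \frac{3}{7 + g}}}$)
$S{\left(68 \right)} + 18291 = \frac{2 \left(32 + 5 \cdot 68\right)}{-71 + 10 \cdot 68^{2} + 53 \cdot 68} + 18291 = \frac{2 \left(32 + 340\right)}{-71 + 10 \cdot 4624 + 3604} + 18291 = 2 \frac{1}{-71 + 46240 + 3604} \cdot 372 + 18291 = 2 \cdot \frac{1}{49773} \cdot 372 + 18291 = \frac{248}{16591} + 18291 = \frac{303466229}{16591}$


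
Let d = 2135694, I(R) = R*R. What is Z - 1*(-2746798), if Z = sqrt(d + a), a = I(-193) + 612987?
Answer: 2746798 + sqrt(2785930) ≈ 2.7485e+6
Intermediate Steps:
I(R) = R**2
a = 650236 (a = (-193)**2 + 612987 = 37249 + 612987 = 650236)
Z = sqrt(2785930) (Z = sqrt(2135694 + 650236) = sqrt(2785930) ≈ 1669.1)
Z - 1*(-2746798) = sqrt(2785930) - 1*(-2746798) = sqrt(2785930) + 2746798 = 2746798 + sqrt(2785930)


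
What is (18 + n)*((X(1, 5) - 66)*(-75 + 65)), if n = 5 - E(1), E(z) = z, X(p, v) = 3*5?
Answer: 11220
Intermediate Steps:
X(p, v) = 15
n = 4 (n = 5 - 1*1 = 5 - 1 = 4)
(18 + n)*((X(1, 5) - 66)*(-75 + 65)) = (18 + 4)*((15 - 66)*(-75 + 65)) = 22*(-51*(-10)) = 22*510 = 11220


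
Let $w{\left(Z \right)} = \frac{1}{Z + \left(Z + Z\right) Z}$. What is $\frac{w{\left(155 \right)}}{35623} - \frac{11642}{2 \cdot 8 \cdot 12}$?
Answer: $- \frac{9995860287919}{164851844640} \approx -60.635$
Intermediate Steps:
$w{\left(Z \right)} = \frac{1}{Z + 2 Z^{2}}$ ($w{\left(Z \right)} = \frac{1}{Z + 2 Z Z} = \frac{1}{Z + 2 Z^{2}}$)
$\frac{w{\left(155 \right)}}{35623} - \frac{11642}{2 \cdot 8 \cdot 12} = \frac{\frac{1}{155} \frac{1}{1 + 2 \cdot 155}}{35623} - \frac{11642}{2 \cdot 8 \cdot 12} = \frac{1}{155 \left(1 + 310\right)} \frac{1}{35623} - \frac{11642}{16 \cdot 12} = \frac{1}{155 \cdot 311} \cdot \frac{1}{35623} - \frac{11642}{192} = \frac{1}{155} \cdot \frac{1}{311} \cdot \frac{1}{35623} - \frac{5821}{96} = \frac{1}{48205} \cdot \frac{1}{35623} - \frac{5821}{96} = \frac{1}{1717206715} - \frac{5821}{96} = - \frac{9995860287919}{164851844640}$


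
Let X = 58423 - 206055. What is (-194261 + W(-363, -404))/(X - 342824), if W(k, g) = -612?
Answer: 194873/490456 ≈ 0.39733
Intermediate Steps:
X = -147632
(-194261 + W(-363, -404))/(X - 342824) = (-194261 - 612)/(-147632 - 342824) = -194873/(-490456) = -194873*(-1/490456) = 194873/490456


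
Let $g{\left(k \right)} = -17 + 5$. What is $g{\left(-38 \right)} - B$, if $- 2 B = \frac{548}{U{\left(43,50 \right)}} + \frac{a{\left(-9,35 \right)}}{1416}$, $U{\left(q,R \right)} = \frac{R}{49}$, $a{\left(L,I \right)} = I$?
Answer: $\frac{18162491}{70800} \approx 256.53$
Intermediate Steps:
$U{\left(q,R \right)} = \frac{R}{49}$ ($U{\left(q,R \right)} = R \frac{1}{49} = \frac{R}{49}$)
$g{\left(k \right)} = -12$
$B = - \frac{19012091}{70800}$ ($B = - \frac{\frac{548}{\frac{1}{49} \cdot 50} + \frac{35}{1416}}{2} = - \frac{\frac{548}{\frac{50}{49}} + 35 \cdot \frac{1}{1416}}{2} = - \frac{548 \cdot \frac{49}{50} + \frac{35}{1416}}{2} = - \frac{\frac{13426}{25} + \frac{35}{1416}}{2} = \left(- \frac{1}{2}\right) \frac{19012091}{35400} = - \frac{19012091}{70800} \approx -268.53$)
$g{\left(-38 \right)} - B = -12 - - \frac{19012091}{70800} = -12 + \frac{19012091}{70800} = \frac{18162491}{70800}$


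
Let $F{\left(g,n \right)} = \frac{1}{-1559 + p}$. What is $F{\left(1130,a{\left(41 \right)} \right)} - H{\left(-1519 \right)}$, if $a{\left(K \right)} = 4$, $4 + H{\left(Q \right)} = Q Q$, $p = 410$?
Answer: $- \frac{2651153194}{1149} \approx -2.3074 \cdot 10^{6}$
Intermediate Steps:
$H{\left(Q \right)} = -4 + Q^{2}$ ($H{\left(Q \right)} = -4 + Q Q = -4 + Q^{2}$)
$F{\left(g,n \right)} = - \frac{1}{1149}$ ($F{\left(g,n \right)} = \frac{1}{-1559 + 410} = \frac{1}{-1149} = - \frac{1}{1149}$)
$F{\left(1130,a{\left(41 \right)} \right)} - H{\left(-1519 \right)} = - \frac{1}{1149} - \left(-4 + \left(-1519\right)^{2}\right) = - \frac{1}{1149} - \left(-4 + 2307361\right) = - \frac{1}{1149} - 2307357 = - \frac{2651153194}{1149}$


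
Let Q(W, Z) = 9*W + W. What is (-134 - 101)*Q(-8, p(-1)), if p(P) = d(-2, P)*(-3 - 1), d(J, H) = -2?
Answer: 18800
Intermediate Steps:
p(P) = 8 (p(P) = -2*(-3 - 1) = -2*(-4) = 8)
Q(W, Z) = 10*W
(-134 - 101)*Q(-8, p(-1)) = (-134 - 101)*(10*(-8)) = -235*(-80) = 18800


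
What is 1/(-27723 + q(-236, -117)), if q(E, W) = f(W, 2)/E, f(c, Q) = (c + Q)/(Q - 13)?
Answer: -2596/71969023 ≈ -3.6071e-5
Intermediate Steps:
f(c, Q) = (Q + c)/(-13 + Q)
q(E, W) = (-2/11 - W/11)/E (q(E, W) = ((2 + W)/(-13 + 2))/E = ((2 + W)/(-11))/E = (-(2 + W)/11)/E = (-2/11 - W/11)/E)
1/(-27723 + q(-236, -117)) = 1/(-27723 + (1/11)*(-2 - 1*(-117))/(-236)) = 1/(-27723 + (1/11)*(-1/236)*(-2 + 117)) = 1/(-27723 + (1/11)*(-1/236)*115) = 1/(-27723 - 115/2596) = 1/(-71969023/2596) = -2596/71969023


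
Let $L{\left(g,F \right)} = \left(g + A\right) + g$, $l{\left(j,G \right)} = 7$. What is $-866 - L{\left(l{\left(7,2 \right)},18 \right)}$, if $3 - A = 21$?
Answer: $-862$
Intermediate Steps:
$A = -18$ ($A = 3 - 21 = -18$)
$L{\left(g,F \right)} = -18 + 2 g$ ($L{\left(g,F \right)} = \left(g - 18\right) + g = \left(-18 + g\right) + g = -18 + 2 g$)
$-866 - L{\left(l{\left(7,2 \right)},18 \right)} = -866 - \left(-18 + 2 \cdot 7\right) = -866 - \left(-18 + 14\right) = -866 - -4 = -866 + 4 = -862$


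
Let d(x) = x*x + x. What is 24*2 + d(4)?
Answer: 68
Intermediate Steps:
d(x) = x + x**2 (d(x) = x**2 + x = x + x**2)
24*2 + d(4) = 24*2 + 4*(1 + 4) = 48 + 4*5 = 48 + 20 = 68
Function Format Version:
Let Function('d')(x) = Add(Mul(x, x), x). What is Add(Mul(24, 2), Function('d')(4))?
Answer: 68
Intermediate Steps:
Function('d')(x) = Add(x, Pow(x, 2)) (Function('d')(x) = Add(Pow(x, 2), x) = Add(x, Pow(x, 2)))
Add(Mul(24, 2), Function('d')(4)) = Add(Mul(24, 2), Mul(4, Add(1, 4))) = Add(48, Mul(4, 5)) = Add(48, 20) = 68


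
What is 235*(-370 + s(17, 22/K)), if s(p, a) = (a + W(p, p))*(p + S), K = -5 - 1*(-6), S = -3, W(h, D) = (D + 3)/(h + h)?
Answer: -214790/17 ≈ -12635.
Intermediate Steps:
W(h, D) = (3 + D)/(2*h) (W(h, D) = (3 + D)/((2*h)) = (3 + D)*(1/(2*h)) = (3 + D)/(2*h))
K = 1 (K = -5 + 6 = 1)
s(p, a) = (-3 + p)*(a + (3 + p)/(2*p)) (s(p, a) = (a + (3 + p)/(2*p))*(p - 3) = (a + (3 + p)/(2*p))*(-3 + p) = (-3 + p)*(a + (3 + p)/(2*p)))
235*(-370 + s(17, 22/K)) = 235*(-370 + ((½)*17 - 66/1 - 9/2/17 + (22/1)*17)) = 235*(-370 + (17/2 - 66 - 9/2*1/17 + (22*1)*17)) = 235*(-370 + (17/2 - 3*22 - 9/34 + 22*17)) = 235*(-370 + (17/2 - 66 - 9/34 + 374)) = 235*(-370 + 5376/17) = 235*(-914/17) = -214790/17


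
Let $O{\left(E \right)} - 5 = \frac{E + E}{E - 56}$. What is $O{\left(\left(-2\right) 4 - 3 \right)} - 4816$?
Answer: $- \frac{322315}{67} \approx -4810.7$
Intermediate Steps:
$O{\left(E \right)} = 5 + \frac{2 E}{-56 + E}$ ($O{\left(E \right)} = 5 + \frac{E + E}{E - 56} = 5 + \frac{2 E}{-56 + E}$)
$O{\left(\left(-2\right) 4 - 3 \right)} - 4816 = \frac{7 \left(-40 - 11\right)}{-56 - 11} - 4816 = 7 \frac{1}{-67} \left(-51\right) - 4816 = 7 \left(- \frac{1}{67}\right) \left(-51\right) - 4816 = \frac{357}{67} - 4816 = - \frac{322315}{67}$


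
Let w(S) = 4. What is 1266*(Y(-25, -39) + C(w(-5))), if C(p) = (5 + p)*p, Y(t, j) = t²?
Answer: 836826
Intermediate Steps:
C(p) = p*(5 + p)
1266*(Y(-25, -39) + C(w(-5))) = 1266*((-25)² + 4*(5 + 4)) = 1266*(625 + 4*9) = 1266*(625 + 36) = 1266*661 = 836826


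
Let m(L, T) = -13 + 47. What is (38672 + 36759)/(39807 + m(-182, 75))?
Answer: 75431/39841 ≈ 1.8933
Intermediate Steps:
m(L, T) = 34
(38672 + 36759)/(39807 + m(-182, 75)) = (38672 + 36759)/(39807 + 34) = 75431/39841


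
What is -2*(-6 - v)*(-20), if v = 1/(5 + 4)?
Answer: -2200/9 ≈ -244.44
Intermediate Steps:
v = 1/9 ≈ 0.11111
-2*(-6 - v)*(-20) = -2*(-6 - 1*1/9)*(-20) = -2*(-6 - 1/9)*(-20) = -2*(-55/9)*(-20) = (110/9)*(-20) = -2200/9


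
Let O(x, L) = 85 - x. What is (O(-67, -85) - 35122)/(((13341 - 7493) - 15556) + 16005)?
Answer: -34970/6297 ≈ -5.5534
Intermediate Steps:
(O(-67, -85) - 35122)/(((13341 - 7493) - 15556) + 16005) = ((85 - 1*(-67)) - 35122)/(((13341 - 7493) - 15556) + 16005) = ((85 + 67) - 35122)/((5848 - 15556) + 16005) = (152 - 35122)/(-9708 + 16005) = -34970/6297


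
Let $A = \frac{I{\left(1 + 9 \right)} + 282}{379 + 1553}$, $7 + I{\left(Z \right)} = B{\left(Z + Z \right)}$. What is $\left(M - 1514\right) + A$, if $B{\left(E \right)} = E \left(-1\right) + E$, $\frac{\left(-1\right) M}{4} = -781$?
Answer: $\frac{3110795}{1932} \approx 1610.1$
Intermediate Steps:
$M = 3124$ ($M = \left(-4\right) \left(-781\right) = 3124$)
$B{\left(E \right)} = 0$ ($B{\left(E \right)} = - E + E = 0$)
$I{\left(Z \right)} = -7$ ($I{\left(Z \right)} = -7 + 0 = -7$)
$A = \frac{275}{1932}$ ($A = \frac{-7 + 282}{379 + 1553} = \frac{275}{1932} \approx 0.14234$)
$\left(M - 1514\right) + A = \left(3124 - 1514\right) + \frac{275}{1932} = 1610 + \frac{275}{1932} = \frac{3110795}{1932}$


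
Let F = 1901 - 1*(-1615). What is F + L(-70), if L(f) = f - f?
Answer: 3516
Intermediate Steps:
L(f) = 0
F = 3516 (F = 1901 + 1615 = 3516)
F + L(-70) = 3516 + 0 = 3516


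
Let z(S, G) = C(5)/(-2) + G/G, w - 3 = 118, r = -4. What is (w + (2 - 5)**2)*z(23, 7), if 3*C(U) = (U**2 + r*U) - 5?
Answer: 130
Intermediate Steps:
w = 121 (w = 3 + 118 = 121)
C(U) = -5/3 - 4*U/3 + U**2/3 (C(U) = ((U**2 - 4*U) - 5)/3 = (-5 + U**2 - 4*U)/3 = -5/3 - 4*U/3 + U**2/3)
z(S, G) = 1 (z(S, G) = (-5/3 - 4/3*5 + (1/3)*5**2)/(-2) + G/G = (-5/3 - 20/3 + (1/3)*25)*(-1/2) + 1 = (-5/3 - 20/3 + 25/3)*(-1/2) + 1 = 0*(-1/2) + 1 = 0 + 1 = 1)
(w + (2 - 5)**2)*z(23, 7) = (121 + (2 - 5)**2)*1 = (121 + (-3)**2)*1 = (121 + 9)*1 = 130*1 = 130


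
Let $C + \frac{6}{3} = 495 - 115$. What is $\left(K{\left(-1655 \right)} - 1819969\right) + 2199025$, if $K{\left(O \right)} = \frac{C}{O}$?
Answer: $\frac{627337302}{1655} \approx 3.7906 \cdot 10^{5}$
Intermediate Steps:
$C = 378$ ($C = -2 + \left(495 - 115\right) = -2 + 380 = 378$)
$K{\left(O \right)} = \frac{378}{O}$
$\left(K{\left(-1655 \right)} - 1819969\right) + 2199025 = \left(\frac{378}{-1655} - 1819969\right) + 2199025 = \left(378 \left(- \frac{1}{1655}\right) - 1819969\right) + 2199025 = \left(- \frac{378}{1655} - 1819969\right) + 2199025 = - \frac{3012049073}{1655} + 2199025 = \frac{627337302}{1655}$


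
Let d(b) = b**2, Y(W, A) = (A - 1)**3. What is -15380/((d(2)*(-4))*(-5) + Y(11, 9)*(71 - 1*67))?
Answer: -3845/532 ≈ -7.2274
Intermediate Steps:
Y(W, A) = (-1 + A)**3
-15380/((d(2)*(-4))*(-5) + Y(11, 9)*(71 - 1*67)) = -15380/((2**2*(-4))*(-5) + (-1 + 9)**3*(71 - 1*67)) = -15380/((4*(-4))*(-5) + 8**3*(71 - 67)) = -15380/(-16*(-5) + 512*4) = -15380/(80 + 2048) = -15380/2128 = -15380*1/2128 = -3845/532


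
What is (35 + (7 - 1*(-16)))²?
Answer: 3364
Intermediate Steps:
(35 + (7 - 1*(-16)))² = (35 + (7 + 16))² = (35 + 23)² = 58² = 3364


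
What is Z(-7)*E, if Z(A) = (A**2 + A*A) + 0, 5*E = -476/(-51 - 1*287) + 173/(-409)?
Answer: 1334858/69121 ≈ 19.312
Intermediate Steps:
E = 13621/69121 (E = (-476/(-51 - 1*287) + 173/(-409))/5 = (-476/(-51 - 287) + 173*(-1/409))/5 = (-476/(-338) - 173/409)/5 = (-476*(-1/338) - 173/409)/5 = (238/169 - 173/409)/5 = (1/5)*(68105/69121) = 13621/69121 ≈ 0.19706)
Z(A) = 2*A**2 (Z(A) = (A**2 + A**2) + 0 = 2*A**2 + 0 = 2*A**2)
Z(-7)*E = (2*(-7)**2)*(13621/69121) = (2*49)*(13621/69121) = 98*(13621/69121) = 1334858/69121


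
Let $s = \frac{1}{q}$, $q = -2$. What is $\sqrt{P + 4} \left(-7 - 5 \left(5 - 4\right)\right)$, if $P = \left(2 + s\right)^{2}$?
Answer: $-30$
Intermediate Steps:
$s = - \frac{1}{2}$ ($s = \frac{1}{-2} = - \frac{1}{2} \approx -0.5$)
$P = \frac{9}{4}$ ($P = \left(2 - \frac{1}{2}\right)^{2} = \left(\frac{3}{2}\right)^{2} = \frac{9}{4} \approx 2.25$)
$\sqrt{P + 4} \left(-7 - 5 \left(5 - 4\right)\right) = \sqrt{\frac{9}{4} + 4} \left(-7 - 5 \left(5 - 4\right)\right) = \sqrt{\frac{25}{4}} \left(-7 - 5\right) = \frac{5 \left(-7 - 5\right)}{2} = \frac{5}{2} \left(-12\right) = -30$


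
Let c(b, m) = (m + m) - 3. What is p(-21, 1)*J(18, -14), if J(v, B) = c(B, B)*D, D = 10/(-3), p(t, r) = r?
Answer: 310/3 ≈ 103.33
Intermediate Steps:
c(b, m) = -3 + 2*m (c(b, m) = 2*m - 3 = -3 + 2*m)
D = -10/3 (D = 10*(-⅓) = -10/3 ≈ -3.3333)
J(v, B) = 10 - 20*B/3 (J(v, B) = (-3 + 2*B)*(-10/3) = 10 - 20*B/3)
p(-21, 1)*J(18, -14) = 1*(10 - 20/3*(-14)) = 1*(10 + 280/3) = 1*(310/3) = 310/3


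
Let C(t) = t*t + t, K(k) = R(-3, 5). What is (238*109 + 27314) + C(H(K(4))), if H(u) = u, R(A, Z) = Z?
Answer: 53286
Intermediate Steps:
K(k) = 5
C(t) = t + t² (C(t) = t² + t = t + t²)
(238*109 + 27314) + C(H(K(4))) = (238*109 + 27314) + 5*(1 + 5) = (25942 + 27314) + 5*6 = 53256 + 30 = 53286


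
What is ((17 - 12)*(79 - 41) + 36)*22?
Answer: 4972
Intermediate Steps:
((17 - 12)*(79 - 41) + 36)*22 = (5*38 + 36)*22 = (190 + 36)*22 = 226*22 = 4972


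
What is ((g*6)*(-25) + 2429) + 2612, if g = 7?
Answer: 3991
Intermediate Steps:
((g*6)*(-25) + 2429) + 2612 = ((7*6)*(-25) + 2429) + 2612 = (42*(-25) + 2429) + 2612 = (-1050 + 2429) + 2612 = 1379 + 2612 = 3991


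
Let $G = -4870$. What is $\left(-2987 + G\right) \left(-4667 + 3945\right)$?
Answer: $5672754$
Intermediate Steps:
$\left(-2987 + G\right) \left(-4667 + 3945\right) = \left(-2987 - 4870\right) \left(-4667 + 3945\right) = \left(-7857\right) \left(-722\right) = 5672754$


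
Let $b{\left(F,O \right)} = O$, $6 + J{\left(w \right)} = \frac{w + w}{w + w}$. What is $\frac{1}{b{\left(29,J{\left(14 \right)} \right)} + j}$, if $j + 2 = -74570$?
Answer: $- \frac{1}{74577} \approx -1.3409 \cdot 10^{-5}$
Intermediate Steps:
$J{\left(w \right)} = -5$ ($J{\left(w \right)} = -6 + \frac{w + w}{w + w} = -6 + \frac{2 w}{2 w} = -6 + 2 w \frac{1}{2 w} = -6 + 1 = -5$)
$j = -74572$ ($j = -2 - 74570 = -74572$)
$\frac{1}{b{\left(29,J{\left(14 \right)} \right)} + j} = \frac{1}{-5 - 74572} = \frac{1}{-74577} = - \frac{1}{74577}$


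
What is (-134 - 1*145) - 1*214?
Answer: -493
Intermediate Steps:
(-134 - 1*145) - 1*214 = (-134 - 145) - 214 = -279 - 214 = -493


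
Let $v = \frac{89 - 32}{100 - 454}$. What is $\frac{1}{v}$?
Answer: $- \frac{118}{19} \approx -6.2105$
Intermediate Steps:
$v = - \frac{19}{118}$ ($v = \frac{57}{-354} = 57 \left(- \frac{1}{354}\right) = - \frac{19}{118} \approx -0.16102$)
$\frac{1}{v} = \frac{1}{- \frac{19}{118}} = - \frac{118}{19}$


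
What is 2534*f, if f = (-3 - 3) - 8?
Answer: -35476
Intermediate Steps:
f = -14 (f = -6 - 8 = -14)
2534*f = 2534*(-14) = -35476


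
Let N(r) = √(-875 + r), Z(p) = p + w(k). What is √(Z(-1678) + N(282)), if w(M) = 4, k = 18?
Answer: √(-1674 + I*√593) ≈ 0.2976 + 40.916*I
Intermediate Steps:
Z(p) = 4 + p (Z(p) = p + 4 = 4 + p)
√(Z(-1678) + N(282)) = √((4 - 1678) + √(-875 + 282)) = √(-1674 + √(-593)) = √(-1674 + I*√593)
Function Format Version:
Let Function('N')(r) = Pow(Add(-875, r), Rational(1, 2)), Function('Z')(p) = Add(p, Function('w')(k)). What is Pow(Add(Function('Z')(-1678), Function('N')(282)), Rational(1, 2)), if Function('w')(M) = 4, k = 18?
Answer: Pow(Add(-1674, Mul(I, Pow(593, Rational(1, 2)))), Rational(1, 2)) ≈ Add(0.2976, Mul(40.916, I))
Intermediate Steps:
Function('Z')(p) = Add(4, p) (Function('Z')(p) = Add(p, 4) = Add(4, p))
Pow(Add(Function('Z')(-1678), Function('N')(282)), Rational(1, 2)) = Pow(Add(Add(4, -1678), Pow(Add(-875, 282), Rational(1, 2))), Rational(1, 2)) = Pow(Add(-1674, Pow(-593, Rational(1, 2))), Rational(1, 2)) = Pow(Add(-1674, Mul(I, Pow(593, Rational(1, 2)))), Rational(1, 2))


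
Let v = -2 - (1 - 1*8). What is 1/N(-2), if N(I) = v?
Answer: ⅕ ≈ 0.20000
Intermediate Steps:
v = 5 (v = -2 - (1 - 8) = -2 - 1*(-7) = -2 + 7 = 5)
N(I) = 5
1/N(-2) = 1/5 = ⅕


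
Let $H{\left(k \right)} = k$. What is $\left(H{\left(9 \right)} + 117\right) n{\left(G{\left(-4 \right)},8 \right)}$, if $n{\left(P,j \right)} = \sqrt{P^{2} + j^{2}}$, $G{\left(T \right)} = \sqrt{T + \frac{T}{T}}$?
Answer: $126 \sqrt{61} \approx 984.09$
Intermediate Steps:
$G{\left(T \right)} = \sqrt{1 + T}$ ($G{\left(T \right)} = \sqrt{T + 1} = \sqrt{1 + T}$)
$\left(H{\left(9 \right)} + 117\right) n{\left(G{\left(-4 \right)},8 \right)} = \left(9 + 117\right) \sqrt{\left(\sqrt{1 - 4}\right)^{2} + 8^{2}} = 126 \sqrt{\left(\sqrt{-3}\right)^{2} + 64} = 126 \sqrt{\left(i \sqrt{3}\right)^{2} + 64} = 126 \sqrt{-3 + 64} = 126 \sqrt{61}$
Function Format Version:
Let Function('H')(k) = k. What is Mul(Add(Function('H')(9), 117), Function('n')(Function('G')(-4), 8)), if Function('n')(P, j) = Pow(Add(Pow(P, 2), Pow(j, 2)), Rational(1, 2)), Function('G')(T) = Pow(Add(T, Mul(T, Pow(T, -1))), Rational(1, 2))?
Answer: Mul(126, Pow(61, Rational(1, 2))) ≈ 984.09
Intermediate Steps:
Function('G')(T) = Pow(Add(1, T), Rational(1, 2)) (Function('G')(T) = Pow(Add(T, 1), Rational(1, 2)) = Pow(Add(1, T), Rational(1, 2)))
Mul(Add(Function('H')(9), 117), Function('n')(Function('G')(-4), 8)) = Mul(Add(9, 117), Pow(Add(Pow(Pow(Add(1, -4), Rational(1, 2)), 2), Pow(8, 2)), Rational(1, 2))) = Mul(126, Pow(Add(Pow(Pow(-3, Rational(1, 2)), 2), 64), Rational(1, 2))) = Mul(126, Pow(Add(Pow(Mul(I, Pow(3, Rational(1, 2))), 2), 64), Rational(1, 2))) = Mul(126, Pow(Add(-3, 64), Rational(1, 2))) = Mul(126, Pow(61, Rational(1, 2)))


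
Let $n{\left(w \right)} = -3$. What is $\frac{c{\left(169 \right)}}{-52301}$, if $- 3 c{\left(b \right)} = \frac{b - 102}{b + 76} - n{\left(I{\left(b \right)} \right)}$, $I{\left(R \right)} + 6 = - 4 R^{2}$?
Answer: $\frac{802}{38441235} \approx 2.0863 \cdot 10^{-5}$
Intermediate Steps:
$I{\left(R \right)} = -6 - 4 R^{2}$
$c{\left(b \right)} = -1 - \frac{-102 + b}{3 \left(76 + b\right)}$ ($c{\left(b \right)} = - \frac{\frac{b - 102}{b + 76} - -3}{3} = - \frac{\frac{-102 + b}{76 + b} + 3}{3} = - \frac{3 + \frac{-102 + b}{76 + b}}{3} = -1 - \frac{-102 + b}{3 \left(76 + b\right)}$)
$\frac{c{\left(169 \right)}}{-52301} = \frac{\frac{2}{3} \frac{1}{76 + 169} \left(-63 - 338\right)}{-52301} = \frac{2 \left(-63 - 338\right)}{3 \cdot 245} \left(- \frac{1}{52301}\right) = \frac{2}{3} \cdot \frac{1}{245} \left(-401\right) \left(- \frac{1}{52301}\right) = \left(- \frac{802}{735}\right) \left(- \frac{1}{52301}\right) = \frac{802}{38441235}$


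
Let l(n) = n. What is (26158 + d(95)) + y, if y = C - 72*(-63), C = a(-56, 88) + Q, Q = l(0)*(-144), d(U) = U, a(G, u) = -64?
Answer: 30725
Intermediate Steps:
Q = 0 (Q = 0*(-144) = 0)
C = -64 (C = -64 + 0 = -64)
y = 4472 (y = -64 - 72*(-63) = -64 - 1*(-4536) = -64 + 4536 = 4472)
(26158 + d(95)) + y = (26158 + 95) + 4472 = 26253 + 4472 = 30725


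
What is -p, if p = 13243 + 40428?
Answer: -53671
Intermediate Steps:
p = 53671
-p = -1*53671 = -53671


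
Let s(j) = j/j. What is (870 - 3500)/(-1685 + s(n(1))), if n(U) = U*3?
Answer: 1315/842 ≈ 1.5618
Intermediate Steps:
n(U) = 3*U
s(j) = 1
(870 - 3500)/(-1685 + s(n(1))) = (870 - 3500)/(-1685 + 1) = -2630/(-1684) = -2630*(-1/1684) = 1315/842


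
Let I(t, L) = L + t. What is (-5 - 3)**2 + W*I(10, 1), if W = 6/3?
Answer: 86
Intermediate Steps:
W = 2 (W = 6*(1/3) = 2)
(-5 - 3)**2 + W*I(10, 1) = (-5 - 3)**2 + 2*(1 + 10) = (-8)**2 + 2*11 = 64 + 22 = 86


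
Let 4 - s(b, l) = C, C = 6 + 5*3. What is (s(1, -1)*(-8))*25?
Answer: 3400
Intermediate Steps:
C = 21 (C = 6 + 15 = 21)
s(b, l) = -17 (s(b, l) = 4 - 1*21 = 4 - 21 = -17)
(s(1, -1)*(-8))*25 = -17*(-8)*25 = 136*25 = 3400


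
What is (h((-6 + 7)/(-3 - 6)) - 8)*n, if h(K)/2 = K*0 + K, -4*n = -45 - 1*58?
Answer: -3811/18 ≈ -211.72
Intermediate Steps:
n = 103/4 (n = -(-45 - 1*58)/4 = -(-45 - 58)/4 = -1/4*(-103) = 103/4 ≈ 25.750)
h(K) = 2*K (h(K) = 2*(K*0 + K) = 2*(0 + K) = 2*K)
(h((-6 + 7)/(-3 - 6)) - 8)*n = (2*((-6 + 7)/(-3 - 6)) - 8)*(103/4) = (2*(1/(-9)) - 8)*(103/4) = (2*(1*(-1/9)) - 8)*(103/4) = (2*(-1/9) - 8)*(103/4) = (-2/9 - 8)*(103/4) = -74/9*103/4 = -3811/18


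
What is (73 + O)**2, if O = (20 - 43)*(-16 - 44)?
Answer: 2111209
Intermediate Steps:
O = 1380 (O = -23*(-60) = 1380)
(73 + O)**2 = (73 + 1380)**2 = 1453**2 = 2111209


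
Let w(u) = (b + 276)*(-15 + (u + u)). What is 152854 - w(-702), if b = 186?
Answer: 808432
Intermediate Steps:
w(u) = -6930 + 924*u (w(u) = (186 + 276)*(-15 + (u + u)) = 462*(-15 + 2*u) = -6930 + 924*u)
152854 - w(-702) = 152854 - (-6930 + 924*(-702)) = 152854 - (-6930 - 648648) = 152854 - 1*(-655578) = 152854 + 655578 = 808432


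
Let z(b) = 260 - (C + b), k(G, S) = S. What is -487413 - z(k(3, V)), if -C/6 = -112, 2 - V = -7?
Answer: -486992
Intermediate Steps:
V = 9 (V = 2 - 1*(-7) = 2 + 7 = 9)
C = 672 (C = -6*(-112) = 672)
z(b) = -412 - b (z(b) = 260 - (672 + b) = 260 + (-672 - b) = -412 - b)
-487413 - z(k(3, V)) = -487413 - (-412 - 1*9) = -487413 - (-412 - 9) = -487413 - 1*(-421) = -487413 + 421 = -486992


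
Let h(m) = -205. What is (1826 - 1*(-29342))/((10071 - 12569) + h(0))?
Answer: -31168/2703 ≈ -11.531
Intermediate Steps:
(1826 - 1*(-29342))/((10071 - 12569) + h(0)) = (1826 - 1*(-29342))/((10071 - 12569) - 205) = (1826 + 29342)/(-2498 - 205) = 31168/(-2703) = 31168*(-1/2703) = -31168/2703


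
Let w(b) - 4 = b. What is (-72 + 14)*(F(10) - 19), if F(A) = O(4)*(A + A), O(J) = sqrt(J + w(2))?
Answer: 1102 - 1160*sqrt(10) ≈ -2566.2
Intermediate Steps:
w(b) = 4 + b
O(J) = sqrt(6 + J) (O(J) = sqrt(J + (4 + 2)) = sqrt(J + 6) = sqrt(6 + J))
F(A) = 2*A*sqrt(10) (F(A) = sqrt(6 + 4)*(A + A) = sqrt(10)*(2*A) = 2*A*sqrt(10))
(-72 + 14)*(F(10) - 19) = (-72 + 14)*(2*10*sqrt(10) - 19) = -58*(20*sqrt(10) - 19) = -58*(-19 + 20*sqrt(10)) = 1102 - 1160*sqrt(10)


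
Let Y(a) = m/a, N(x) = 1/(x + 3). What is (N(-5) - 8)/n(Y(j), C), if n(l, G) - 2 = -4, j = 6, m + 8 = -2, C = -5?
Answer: 17/4 ≈ 4.2500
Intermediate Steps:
m = -10 (m = -8 - 2 = -10)
N(x) = 1/(3 + x)
Y(a) = -10/a
n(l, G) = -2 (n(l, G) = 2 - 4 = -2)
(N(-5) - 8)/n(Y(j), C) = (1/(3 - 5) - 8)/(-2) = -(1/(-2) - 8)/2 = -(-1/2 - 8)/2 = -1/2*(-17/2) = 17/4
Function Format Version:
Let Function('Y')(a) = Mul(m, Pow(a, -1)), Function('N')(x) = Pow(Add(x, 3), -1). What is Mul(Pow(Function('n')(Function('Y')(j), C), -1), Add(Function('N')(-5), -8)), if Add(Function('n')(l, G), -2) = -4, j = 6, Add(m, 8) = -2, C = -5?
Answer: Rational(17, 4) ≈ 4.2500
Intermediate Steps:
m = -10 (m = Add(-8, -2) = -10)
Function('N')(x) = Pow(Add(3, x), -1)
Function('Y')(a) = Mul(-10, Pow(a, -1))
Function('n')(l, G) = -2 (Function('n')(l, G) = Add(2, -4) = -2)
Mul(Pow(Function('n')(Function('Y')(j), C), -1), Add(Function('N')(-5), -8)) = Mul(Pow(-2, -1), Add(Pow(Add(3, -5), -1), -8)) = Mul(Rational(-1, 2), Add(Pow(-2, -1), -8)) = Mul(Rational(-1, 2), Add(Rational(-1, 2), -8)) = Mul(Rational(-1, 2), Rational(-17, 2)) = Rational(17, 4)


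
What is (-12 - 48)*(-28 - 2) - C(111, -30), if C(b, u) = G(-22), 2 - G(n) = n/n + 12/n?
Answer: 19783/11 ≈ 1798.5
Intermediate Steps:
G(n) = 1 - 12/n (G(n) = 2 - (n/n + 12/n) = 2 - (1 + 12/n) = 2 + (-1 - 12/n) = 1 - 12/n)
C(b, u) = 17/11 (C(b, u) = (-12 - 22)/(-22) = -1/22*(-34) = 17/11)
(-12 - 48)*(-28 - 2) - C(111, -30) = (-12 - 48)*(-28 - 2) - 1*17/11 = -60*(-30) - 17/11 = 1800 - 17/11 = 19783/11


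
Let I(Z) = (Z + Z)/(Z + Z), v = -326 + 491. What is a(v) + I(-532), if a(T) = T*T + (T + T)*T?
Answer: 81676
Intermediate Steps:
v = 165
a(T) = 3*T² (a(T) = T² + (2*T)*T = T² + 2*T² = 3*T²)
I(Z) = 1 (I(Z) = (2*Z)/((2*Z)) = (2*Z)*(1/(2*Z)) = 1)
a(v) + I(-532) = 3*165² + 1 = 3*27225 + 1 = 81675 + 1 = 81676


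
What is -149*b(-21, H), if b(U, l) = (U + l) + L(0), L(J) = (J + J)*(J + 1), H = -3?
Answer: 3576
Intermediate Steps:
L(J) = 2*J*(1 + J) (L(J) = (2*J)*(1 + J) = 2*J*(1 + J))
b(U, l) = U + l (b(U, l) = (U + l) + 2*0*(1 + 0) = (U + l) + 2*0*1 = (U + l) + 0 = U + l)
-149*b(-21, H) = -149*(-21 - 3) = -149*(-24) = 3576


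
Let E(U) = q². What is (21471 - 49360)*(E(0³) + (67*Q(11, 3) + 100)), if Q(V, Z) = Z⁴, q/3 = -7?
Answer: -166441552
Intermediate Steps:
q = -21 (q = 3*(-7) = -21)
E(U) = 441 (E(U) = (-21)² = 441)
(21471 - 49360)*(E(0³) + (67*Q(11, 3) + 100)) = (21471 - 49360)*(441 + (67*3⁴ + 100)) = -27889*(441 + (67*81 + 100)) = -27889*(441 + (5427 + 100)) = -27889*(441 + 5527) = -27889*5968 = -166441552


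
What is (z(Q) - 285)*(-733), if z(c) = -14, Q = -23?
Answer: 219167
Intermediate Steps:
(z(Q) - 285)*(-733) = (-14 - 285)*(-733) = -299*(-733) = 219167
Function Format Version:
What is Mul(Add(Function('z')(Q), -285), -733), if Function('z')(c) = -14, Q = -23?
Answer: 219167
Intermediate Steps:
Mul(Add(Function('z')(Q), -285), -733) = Mul(Add(-14, -285), -733) = Mul(-299, -733) = 219167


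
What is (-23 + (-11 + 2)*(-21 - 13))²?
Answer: 80089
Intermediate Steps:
(-23 + (-11 + 2)*(-21 - 13))² = (-23 - 9*(-34))² = (-23 + 306)² = 283² = 80089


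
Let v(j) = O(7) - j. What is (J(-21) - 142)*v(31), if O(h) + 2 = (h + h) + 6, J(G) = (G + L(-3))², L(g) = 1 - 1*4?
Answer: -5642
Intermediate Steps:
L(g) = -3 (L(g) = 1 - 4 = -3)
J(G) = (-3 + G)² (J(G) = (G - 3)² = (-3 + G)²)
O(h) = 4 + 2*h (O(h) = -2 + ((h + h) + 6) = -2 + (2*h + 6) = -2 + (6 + 2*h) = 4 + 2*h)
v(j) = 18 - j (v(j) = (4 + 2*7) - j = (4 + 14) - j = 18 - j)
(J(-21) - 142)*v(31) = ((-3 - 21)² - 142)*(18 - 1*31) = ((-24)² - 142)*(18 - 31) = (576 - 142)*(-13) = 434*(-13) = -5642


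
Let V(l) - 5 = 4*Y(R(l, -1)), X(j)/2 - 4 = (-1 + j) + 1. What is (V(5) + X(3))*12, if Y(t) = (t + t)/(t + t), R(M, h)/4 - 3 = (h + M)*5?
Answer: 276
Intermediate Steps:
R(M, h) = 12 + 20*M + 20*h (R(M, h) = 12 + 4*((h + M)*5) = 12 + 4*((M + h)*5) = 12 + 4*(5*M + 5*h) = 12 + (20*M + 20*h) = 12 + 20*M + 20*h)
Y(t) = 1 (Y(t) = (2*t)/((2*t)) = (2*t)*(1/(2*t)) = 1)
X(j) = 8 + 2*j (X(j) = 8 + 2*((-1 + j) + 1) = 8 + 2*j)
V(l) = 9 (V(l) = 5 + 4*1 = 5 + 4 = 9)
(V(5) + X(3))*12 = (9 + (8 + 2*3))*12 = (9 + (8 + 6))*12 = (9 + 14)*12 = 23*12 = 276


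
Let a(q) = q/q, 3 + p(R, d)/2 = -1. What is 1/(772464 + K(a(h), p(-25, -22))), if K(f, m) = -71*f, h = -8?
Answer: 1/772393 ≈ 1.2947e-6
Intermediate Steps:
p(R, d) = -8 (p(R, d) = -6 + 2*(-1) = -6 - 2 = -8)
a(q) = 1
1/(772464 + K(a(h), p(-25, -22))) = 1/(772464 - 71*1) = 1/(772464 - 71) = 1/772393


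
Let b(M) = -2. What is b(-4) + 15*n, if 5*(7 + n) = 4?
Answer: -95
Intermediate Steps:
n = -31/5 (n = -7 + (⅕)*4 = -7 + ⅘ = -31/5 ≈ -6.2000)
b(-4) + 15*n = -2 + 15*(-31/5) = -2 - 93 = -95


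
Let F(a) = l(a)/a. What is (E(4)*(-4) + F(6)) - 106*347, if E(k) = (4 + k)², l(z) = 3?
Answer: -74075/2 ≈ -37038.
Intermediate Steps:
F(a) = 3/a
(E(4)*(-4) + F(6)) - 106*347 = ((4 + 4)²*(-4) + 3/6) - 106*347 = (8²*(-4) + 3*(⅙)) - 36782 = (64*(-4) + ½) - 36782 = (-256 + ½) - 36782 = -511/2 - 36782 = -74075/2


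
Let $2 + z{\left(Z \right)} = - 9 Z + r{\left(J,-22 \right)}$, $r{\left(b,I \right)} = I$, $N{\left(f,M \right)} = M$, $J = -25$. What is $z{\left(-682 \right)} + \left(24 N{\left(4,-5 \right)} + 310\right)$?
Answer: $6304$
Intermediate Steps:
$z{\left(Z \right)} = -24 - 9 Z$ ($z{\left(Z \right)} = -2 - \left(22 + 9 Z\right) = -24 - 9 Z$)
$z{\left(-682 \right)} + \left(24 N{\left(4,-5 \right)} + 310\right) = \left(-24 - -6138\right) + \left(24 \left(-5\right) + 310\right) = \left(-24 + 6138\right) + \left(-120 + 310\right) = 6114 + 190 = 6304$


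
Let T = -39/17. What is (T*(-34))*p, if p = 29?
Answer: 2262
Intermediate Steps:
T = -39/17 (T = -39*1/17 = -39/17 ≈ -2.2941)
(T*(-34))*p = -39/17*(-34)*29 = 78*29 = 2262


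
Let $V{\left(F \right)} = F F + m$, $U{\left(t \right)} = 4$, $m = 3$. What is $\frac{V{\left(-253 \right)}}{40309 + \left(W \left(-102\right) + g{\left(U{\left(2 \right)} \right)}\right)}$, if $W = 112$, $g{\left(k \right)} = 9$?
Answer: $\frac{32006}{14447} \approx 2.2154$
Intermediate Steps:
$V{\left(F \right)} = 3 + F^{2}$ ($V{\left(F \right)} = F F + 3 = F^{2} + 3 = 3 + F^{2}$)
$\frac{V{\left(-253 \right)}}{40309 + \left(W \left(-102\right) + g{\left(U{\left(2 \right)} \right)}\right)} = \frac{3 + \left(-253\right)^{2}}{40309 + \left(112 \left(-102\right) + 9\right)} = \frac{3 + 64009}{40309 + \left(-11424 + 9\right)} = \frac{64012}{40309 - 11415} = \frac{64012}{28894} = 64012 \cdot \frac{1}{28894} = \frac{32006}{14447}$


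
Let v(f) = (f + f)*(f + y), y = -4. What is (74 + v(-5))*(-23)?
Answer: -3772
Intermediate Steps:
v(f) = 2*f*(-4 + f) (v(f) = (f + f)*(f - 4) = (2*f)*(-4 + f) = 2*f*(-4 + f))
(74 + v(-5))*(-23) = (74 + 2*(-5)*(-4 - 5))*(-23) = (74 + 2*(-5)*(-9))*(-23) = (74 + 90)*(-23) = 164*(-23) = -3772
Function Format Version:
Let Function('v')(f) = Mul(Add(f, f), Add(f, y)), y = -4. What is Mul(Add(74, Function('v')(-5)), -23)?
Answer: -3772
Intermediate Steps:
Function('v')(f) = Mul(2, f, Add(-4, f)) (Function('v')(f) = Mul(Add(f, f), Add(f, -4)) = Mul(Mul(2, f), Add(-4, f)) = Mul(2, f, Add(-4, f)))
Mul(Add(74, Function('v')(-5)), -23) = Mul(Add(74, Mul(2, -5, Add(-4, -5))), -23) = Mul(Add(74, Mul(2, -5, -9)), -23) = Mul(Add(74, 90), -23) = Mul(164, -23) = -3772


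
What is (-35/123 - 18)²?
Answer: 5058001/15129 ≈ 334.32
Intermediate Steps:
(-35/123 - 18)² = (-2249/123)² = 5058001/15129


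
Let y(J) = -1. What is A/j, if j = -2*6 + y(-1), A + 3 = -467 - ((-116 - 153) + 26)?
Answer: 227/13 ≈ 17.462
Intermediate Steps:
A = -227 (A = -3 + (-467 - ((-116 - 153) + 26)) = -3 + (-467 - (-269 + 26)) = -3 + (-467 - 1*(-243)) = -3 + (-467 + 243) = -3 - 224 = -227)
j = -13 (j = -2*6 - 1 = -12 - 1 = -13)
A/j = -227/(-13) = -227*(-1/13) = 227/13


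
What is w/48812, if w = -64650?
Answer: -32325/24406 ≈ -1.3245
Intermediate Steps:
w/48812 = -64650/48812 = -64650*1/48812 = -32325/24406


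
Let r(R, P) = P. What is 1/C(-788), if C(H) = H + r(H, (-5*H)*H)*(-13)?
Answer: 1/40360572 ≈ 2.4777e-8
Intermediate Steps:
C(H) = H + 65*H**2 (C(H) = H + ((-5*H)*H)*(-13) = H - 5*H**2*(-13) = H + 65*H**2)
1/C(-788) = 1/(-788*(1 + 65*(-788))) = 1/(-788*(1 - 51220)) = 1/(-788*(-51219)) = 1/40360572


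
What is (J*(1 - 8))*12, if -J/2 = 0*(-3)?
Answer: 0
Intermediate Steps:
J = 0 (J = -0*(-3) = -2*0 = 0)
(J*(1 - 8))*12 = (0*(1 - 8))*12 = (0*(-7))*12 = 0*12 = 0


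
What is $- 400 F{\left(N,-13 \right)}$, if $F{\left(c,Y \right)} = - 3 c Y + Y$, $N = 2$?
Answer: $-26000$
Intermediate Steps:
$F{\left(c,Y \right)} = Y - 3 Y c$ ($F{\left(c,Y \right)} = - 3 Y c + Y = Y - 3 Y c$)
$- 400 F{\left(N,-13 \right)} = - 400 \left(- 13 \left(1 - 6\right)\right) = - 400 \left(\left(-13\right) \left(-5\right)\right) = \left(-400\right) 65 = -26000$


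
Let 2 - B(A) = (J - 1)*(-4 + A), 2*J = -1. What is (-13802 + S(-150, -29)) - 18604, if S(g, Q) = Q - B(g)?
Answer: -32206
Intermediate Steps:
J = -1/2 (J = (1/2)*(-1) = -1/2 ≈ -0.50000)
B(A) = -4 + 3*A/2 (B(A) = 2 - (-1/2 - 1)*(-4 + A) = 2 - (-3)*(-4 + A)/2 = 2 - (6 - 3*A/2) = 2 + (-6 + 3*A/2) = -4 + 3*A/2)
S(g, Q) = 4 + Q - 3*g/2 (S(g, Q) = Q - (-4 + 3*g/2) = Q + (4 - 3*g/2) = 4 + Q - 3*g/2)
(-13802 + S(-150, -29)) - 18604 = (-13802 + (4 - 29 - 3/2*(-150))) - 18604 = (-13802 + (4 - 29 + 225)) - 18604 = (-13802 + 200) - 18604 = -13602 - 18604 = -32206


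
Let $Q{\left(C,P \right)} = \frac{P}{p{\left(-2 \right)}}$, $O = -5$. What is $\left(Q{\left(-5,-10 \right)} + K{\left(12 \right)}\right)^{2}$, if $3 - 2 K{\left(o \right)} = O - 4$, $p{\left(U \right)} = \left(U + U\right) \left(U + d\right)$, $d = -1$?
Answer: $\frac{961}{36} \approx 26.694$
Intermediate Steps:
$p{\left(U \right)} = 2 U \left(-1 + U\right)$ ($p{\left(U \right)} = \left(U + U\right) \left(U - 1\right) = 2 U \left(-1 + U\right)$)
$Q{\left(C,P \right)} = \frac{P}{12}$ ($Q{\left(C,P \right)} = \frac{P}{2 \left(-2\right) \left(-1 - 2\right)} = \frac{P}{2 \left(-2\right) \left(-3\right)} = \frac{P}{12}$)
$K{\left(o \right)} = 6$ ($K{\left(o \right)} = \frac{3}{2} - \frac{-5 - 4}{2} = \frac{3}{2} - - \frac{9}{2} = \frac{3}{2} + \frac{9}{2} = 6$)
$\left(Q{\left(-5,-10 \right)} + K{\left(12 \right)}\right)^{2} = \left(\frac{1}{12} \left(-10\right) + 6\right)^{2} = \left(- \frac{5}{6} + 6\right)^{2} = \left(\frac{31}{6}\right)^{2} = \frac{961}{36}$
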